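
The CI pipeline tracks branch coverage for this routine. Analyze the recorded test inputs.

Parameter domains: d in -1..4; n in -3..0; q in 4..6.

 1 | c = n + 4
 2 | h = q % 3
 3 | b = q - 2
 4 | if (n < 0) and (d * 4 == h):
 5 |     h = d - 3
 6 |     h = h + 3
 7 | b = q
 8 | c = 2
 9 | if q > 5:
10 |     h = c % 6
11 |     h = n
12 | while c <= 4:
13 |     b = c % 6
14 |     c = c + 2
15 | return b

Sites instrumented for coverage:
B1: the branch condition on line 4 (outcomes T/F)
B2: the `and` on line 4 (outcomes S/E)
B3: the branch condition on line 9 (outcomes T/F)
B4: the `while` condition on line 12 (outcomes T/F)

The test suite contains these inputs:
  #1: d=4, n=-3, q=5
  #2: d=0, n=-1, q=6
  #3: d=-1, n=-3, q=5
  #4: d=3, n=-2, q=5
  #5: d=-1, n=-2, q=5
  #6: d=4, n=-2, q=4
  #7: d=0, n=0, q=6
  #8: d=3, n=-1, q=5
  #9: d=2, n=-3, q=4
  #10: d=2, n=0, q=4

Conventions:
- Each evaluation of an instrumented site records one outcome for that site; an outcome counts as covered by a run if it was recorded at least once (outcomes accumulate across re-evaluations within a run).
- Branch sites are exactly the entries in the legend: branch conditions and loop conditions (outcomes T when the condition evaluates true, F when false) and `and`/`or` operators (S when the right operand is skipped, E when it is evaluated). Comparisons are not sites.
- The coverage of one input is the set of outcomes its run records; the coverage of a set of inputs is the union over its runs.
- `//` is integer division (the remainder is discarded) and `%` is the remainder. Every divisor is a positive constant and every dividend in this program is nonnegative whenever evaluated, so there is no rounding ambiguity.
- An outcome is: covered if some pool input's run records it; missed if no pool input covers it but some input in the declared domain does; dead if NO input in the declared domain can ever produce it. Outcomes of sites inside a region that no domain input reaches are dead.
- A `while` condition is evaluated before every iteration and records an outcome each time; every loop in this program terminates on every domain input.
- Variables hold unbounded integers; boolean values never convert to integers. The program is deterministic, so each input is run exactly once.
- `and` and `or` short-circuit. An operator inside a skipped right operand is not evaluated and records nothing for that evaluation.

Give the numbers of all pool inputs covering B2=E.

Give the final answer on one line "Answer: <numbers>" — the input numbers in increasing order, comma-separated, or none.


input #1 (d=4, n=-3, q=5): hits B2=E
input #2 (d=0, n=-1, q=6): hits B2=E
input #3 (d=-1, n=-3, q=5): hits B2=E
input #4 (d=3, n=-2, q=5): hits B2=E
input #5 (d=-1, n=-2, q=5): hits B2=E
input #6 (d=4, n=-2, q=4): hits B2=E
input #7 (d=0, n=0, q=6): never hits B2=E
input #8 (d=3, n=-1, q=5): hits B2=E
input #9 (d=2, n=-3, q=4): hits B2=E
input #10 (d=2, n=0, q=4): never hits B2=E
Answer: 1, 2, 3, 4, 5, 6, 8, 9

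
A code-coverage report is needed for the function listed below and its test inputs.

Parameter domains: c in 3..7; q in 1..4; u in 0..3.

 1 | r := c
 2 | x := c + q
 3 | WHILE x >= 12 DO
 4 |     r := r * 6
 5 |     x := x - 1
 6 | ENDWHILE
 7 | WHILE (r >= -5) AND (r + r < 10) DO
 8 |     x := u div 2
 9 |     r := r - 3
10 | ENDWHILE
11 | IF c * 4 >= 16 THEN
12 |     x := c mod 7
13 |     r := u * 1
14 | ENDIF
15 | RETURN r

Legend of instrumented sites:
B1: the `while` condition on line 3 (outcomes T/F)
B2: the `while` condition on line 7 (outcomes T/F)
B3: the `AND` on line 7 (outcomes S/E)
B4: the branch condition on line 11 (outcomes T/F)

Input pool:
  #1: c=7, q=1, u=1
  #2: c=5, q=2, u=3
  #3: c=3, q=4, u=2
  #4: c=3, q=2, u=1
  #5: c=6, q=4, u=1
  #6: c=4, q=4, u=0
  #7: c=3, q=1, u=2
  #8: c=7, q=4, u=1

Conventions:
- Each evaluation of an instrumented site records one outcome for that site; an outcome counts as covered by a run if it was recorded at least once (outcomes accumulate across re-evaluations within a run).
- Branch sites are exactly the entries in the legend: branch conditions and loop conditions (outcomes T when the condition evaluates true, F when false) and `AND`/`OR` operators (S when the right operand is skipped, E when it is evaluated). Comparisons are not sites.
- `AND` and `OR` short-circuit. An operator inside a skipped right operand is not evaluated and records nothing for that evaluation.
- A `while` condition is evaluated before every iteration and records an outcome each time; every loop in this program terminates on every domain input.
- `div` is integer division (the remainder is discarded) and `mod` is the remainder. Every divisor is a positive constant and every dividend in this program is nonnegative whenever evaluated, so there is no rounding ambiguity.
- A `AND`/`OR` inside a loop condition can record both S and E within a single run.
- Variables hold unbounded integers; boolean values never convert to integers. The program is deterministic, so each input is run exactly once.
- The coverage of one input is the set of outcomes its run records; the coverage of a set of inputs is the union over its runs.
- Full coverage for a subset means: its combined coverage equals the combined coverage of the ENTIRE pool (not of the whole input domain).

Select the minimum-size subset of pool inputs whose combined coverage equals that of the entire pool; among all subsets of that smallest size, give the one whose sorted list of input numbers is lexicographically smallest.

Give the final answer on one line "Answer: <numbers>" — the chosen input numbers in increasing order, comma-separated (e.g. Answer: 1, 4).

run #1 (c=7, q=1, u=1) runs B1->F, B3->E, B2->F, B4->T; records B1=F, B2=F, B3=E, B4=T
run #2 (c=5, q=2, u=3) runs B1->F, B3->E, B2->F, B4->T; records B1=F, B2=F, B3=E, B4=T
run #3 (c=3, q=4, u=2) runs B1->F, B3->E, B2->T, B3->E, B2->T, B3->E, B2->T, B3->S, B2->F, B4->F; records B1=F, B2=T, B2=F, B3=S, B3=E, B4=F
run #4 (c=3, q=2, u=1) runs B1->F, B3->E, B2->T, B3->E, B2->T, B3->E, B2->T, B3->S, B2->F, B4->F; records B1=F, B2=T, B2=F, B3=S, B3=E, B4=F
run #5 (c=6, q=4, u=1) runs B1->F, B3->E, B2->F, B4->T; records B1=F, B2=F, B3=E, B4=T
run #6 (c=4, q=4, u=0) runs B1->F, B3->E, B2->T, B3->E, B2->T, B3->E, B2->T, B3->E, B2->T, B3->S, B2->F, B4->T; records B1=F, B2=T, B2=F, B3=S, B3=E, B4=T
run #7 (c=3, q=1, u=2) runs B1->F, B3->E, B2->T, B3->E, B2->T, B3->E, B2->T, B3->S, B2->F, B4->F; records B1=F, B2=T, B2=F, B3=S, B3=E, B4=F
run #8 (c=7, q=4, u=1) runs B1->F, B3->E, B2->F, B4->T; records B1=F, B2=F, B3=E, B4=T
the full pool covers 7 outcomes: B1=F, B2=T, B2=F, B3=S, B3=E, B4=T, B4=F
no size-1 subset reaches all 7 outcomes (best union: 6/7)
at size 2, {1, 3} reaches all 7 outcomes; every lexicographically earlier size-2 subset fails

Answer: 1, 3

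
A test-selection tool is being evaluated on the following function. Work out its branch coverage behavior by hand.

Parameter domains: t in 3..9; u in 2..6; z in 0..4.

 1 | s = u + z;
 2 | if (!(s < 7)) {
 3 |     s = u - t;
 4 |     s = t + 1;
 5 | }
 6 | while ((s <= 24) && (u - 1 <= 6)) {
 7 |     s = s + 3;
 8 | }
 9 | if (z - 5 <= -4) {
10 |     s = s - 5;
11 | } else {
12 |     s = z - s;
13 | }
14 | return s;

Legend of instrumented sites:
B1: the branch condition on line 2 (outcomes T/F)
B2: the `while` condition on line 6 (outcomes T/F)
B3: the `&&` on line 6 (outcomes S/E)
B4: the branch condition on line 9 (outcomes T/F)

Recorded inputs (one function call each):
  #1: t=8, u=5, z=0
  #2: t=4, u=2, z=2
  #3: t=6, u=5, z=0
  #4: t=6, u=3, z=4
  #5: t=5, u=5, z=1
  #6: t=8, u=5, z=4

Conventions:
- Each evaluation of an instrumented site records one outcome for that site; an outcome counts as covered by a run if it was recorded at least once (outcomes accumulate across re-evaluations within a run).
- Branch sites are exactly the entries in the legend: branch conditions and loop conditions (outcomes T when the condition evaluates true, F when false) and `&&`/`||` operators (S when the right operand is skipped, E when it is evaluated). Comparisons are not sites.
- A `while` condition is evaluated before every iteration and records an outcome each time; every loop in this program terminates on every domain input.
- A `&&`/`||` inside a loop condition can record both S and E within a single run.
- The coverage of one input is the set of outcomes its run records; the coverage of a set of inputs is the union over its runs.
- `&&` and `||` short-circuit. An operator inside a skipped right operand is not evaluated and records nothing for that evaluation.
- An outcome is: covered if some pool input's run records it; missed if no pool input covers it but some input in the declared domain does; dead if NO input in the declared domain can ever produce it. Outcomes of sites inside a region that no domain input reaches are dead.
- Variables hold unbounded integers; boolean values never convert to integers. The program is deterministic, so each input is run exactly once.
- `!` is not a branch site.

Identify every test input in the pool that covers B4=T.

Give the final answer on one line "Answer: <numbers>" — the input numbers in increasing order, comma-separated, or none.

input #1 (t=8, u=5, z=0): records B4=T
input #2 (t=4, u=2, z=2): does not record B4=T
input #3 (t=6, u=5, z=0): records B4=T
input #4 (t=6, u=3, z=4): does not record B4=T
input #5 (t=5, u=5, z=1): records B4=T
input #6 (t=8, u=5, z=4): does not record B4=T

Answer: 1, 3, 5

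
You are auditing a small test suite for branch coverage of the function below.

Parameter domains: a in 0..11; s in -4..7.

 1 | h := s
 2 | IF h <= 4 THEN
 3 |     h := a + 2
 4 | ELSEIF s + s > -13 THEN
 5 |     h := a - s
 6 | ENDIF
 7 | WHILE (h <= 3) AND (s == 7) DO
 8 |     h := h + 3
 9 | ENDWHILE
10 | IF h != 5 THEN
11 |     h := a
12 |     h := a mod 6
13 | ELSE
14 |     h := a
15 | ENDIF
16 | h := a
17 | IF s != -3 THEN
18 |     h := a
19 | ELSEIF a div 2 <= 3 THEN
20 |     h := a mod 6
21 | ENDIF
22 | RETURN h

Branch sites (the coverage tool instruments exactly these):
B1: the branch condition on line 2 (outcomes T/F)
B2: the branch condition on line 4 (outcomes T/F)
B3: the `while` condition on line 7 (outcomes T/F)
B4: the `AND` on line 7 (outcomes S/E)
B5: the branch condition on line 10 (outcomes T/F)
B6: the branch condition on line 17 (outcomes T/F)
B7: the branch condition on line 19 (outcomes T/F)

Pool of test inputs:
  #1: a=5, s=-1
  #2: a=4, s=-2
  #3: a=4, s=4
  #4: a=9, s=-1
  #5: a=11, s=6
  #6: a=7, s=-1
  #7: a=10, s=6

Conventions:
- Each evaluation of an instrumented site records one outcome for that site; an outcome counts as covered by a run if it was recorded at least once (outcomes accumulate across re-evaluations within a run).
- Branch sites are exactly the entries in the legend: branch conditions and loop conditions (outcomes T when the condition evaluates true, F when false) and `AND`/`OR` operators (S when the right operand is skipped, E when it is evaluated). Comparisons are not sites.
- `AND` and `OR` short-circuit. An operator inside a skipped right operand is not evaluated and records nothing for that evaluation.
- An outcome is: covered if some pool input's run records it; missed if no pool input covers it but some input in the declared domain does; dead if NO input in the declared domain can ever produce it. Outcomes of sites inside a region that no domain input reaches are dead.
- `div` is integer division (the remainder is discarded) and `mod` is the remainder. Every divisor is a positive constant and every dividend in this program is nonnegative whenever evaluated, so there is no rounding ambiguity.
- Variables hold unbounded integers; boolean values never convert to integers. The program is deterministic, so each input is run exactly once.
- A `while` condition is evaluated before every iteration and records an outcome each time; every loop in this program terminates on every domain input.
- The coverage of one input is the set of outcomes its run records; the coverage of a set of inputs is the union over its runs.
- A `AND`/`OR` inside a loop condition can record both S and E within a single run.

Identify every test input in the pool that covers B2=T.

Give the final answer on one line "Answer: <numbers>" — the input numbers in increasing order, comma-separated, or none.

input #1 (a=5, s=-1): never hits B2=T
input #2 (a=4, s=-2): never hits B2=T
input #3 (a=4, s=4): never hits B2=T
input #4 (a=9, s=-1): never hits B2=T
input #5 (a=11, s=6): hits B2=T
input #6 (a=7, s=-1): never hits B2=T
input #7 (a=10, s=6): hits B2=T

Answer: 5, 7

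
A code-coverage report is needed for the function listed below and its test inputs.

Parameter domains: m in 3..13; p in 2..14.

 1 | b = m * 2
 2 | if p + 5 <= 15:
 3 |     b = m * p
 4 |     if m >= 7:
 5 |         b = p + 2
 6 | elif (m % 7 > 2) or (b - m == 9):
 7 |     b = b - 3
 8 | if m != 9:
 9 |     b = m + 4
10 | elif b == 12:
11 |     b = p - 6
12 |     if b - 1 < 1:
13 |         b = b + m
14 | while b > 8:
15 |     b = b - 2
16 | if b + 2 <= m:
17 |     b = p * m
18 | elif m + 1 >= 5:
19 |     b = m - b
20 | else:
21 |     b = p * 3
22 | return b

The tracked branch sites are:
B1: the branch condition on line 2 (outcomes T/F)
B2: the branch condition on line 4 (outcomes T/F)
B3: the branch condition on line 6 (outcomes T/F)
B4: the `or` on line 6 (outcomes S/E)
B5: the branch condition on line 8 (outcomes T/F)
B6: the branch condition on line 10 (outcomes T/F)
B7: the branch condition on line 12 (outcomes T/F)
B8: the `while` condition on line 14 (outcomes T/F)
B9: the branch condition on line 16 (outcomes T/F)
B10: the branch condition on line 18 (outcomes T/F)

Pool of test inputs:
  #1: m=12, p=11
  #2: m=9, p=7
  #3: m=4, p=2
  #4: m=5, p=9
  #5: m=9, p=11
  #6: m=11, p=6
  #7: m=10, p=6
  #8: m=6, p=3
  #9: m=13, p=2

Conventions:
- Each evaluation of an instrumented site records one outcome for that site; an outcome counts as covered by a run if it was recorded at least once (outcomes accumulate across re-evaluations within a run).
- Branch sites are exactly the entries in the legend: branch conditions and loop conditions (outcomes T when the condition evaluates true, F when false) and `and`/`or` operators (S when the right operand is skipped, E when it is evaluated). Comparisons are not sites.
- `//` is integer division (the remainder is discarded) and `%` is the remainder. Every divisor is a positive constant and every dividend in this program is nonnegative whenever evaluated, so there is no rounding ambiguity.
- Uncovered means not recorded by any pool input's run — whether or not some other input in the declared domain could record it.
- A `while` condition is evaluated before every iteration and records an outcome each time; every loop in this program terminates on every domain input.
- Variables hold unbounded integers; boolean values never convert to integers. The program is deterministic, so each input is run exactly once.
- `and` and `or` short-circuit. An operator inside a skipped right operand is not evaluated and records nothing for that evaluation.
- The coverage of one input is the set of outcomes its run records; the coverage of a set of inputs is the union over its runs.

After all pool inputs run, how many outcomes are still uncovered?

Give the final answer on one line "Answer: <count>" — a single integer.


input #1 (m=12, p=11): events B1->F, B4->S, B3->T, B5->T, B8->T, B8->T, B8->T, B8->T, B8->F, B9->T; covers B1=F, B3=T, B4=S, B5=T, B8=T, B8=F, B9=T
input #2 (m=9, p=7): events B1->T, B2->T, B5->F, B6->F, B8->T, B8->F, B9->T; covers B1=T, B2=T, B5=F, B6=F, B8=T, B8=F, B9=T
input #3 (m=4, p=2): events B1->T, B2->F, B5->T, B8->F, B9->F, B10->T; covers B1=T, B2=F, B5=T, B8=F, B9=F, B10=T
input #4 (m=5, p=9): events B1->T, B2->F, B5->T, B8->T, B8->F, B9->F, B10->T; covers B1=T, B2=F, B5=T, B8=T, B8=F, B9=F, B10=T
input #5 (m=9, p=11): events B1->F, B4->E, B3->T, B5->F, B6->F, B8->T, B8->T, B8->T, B8->T, B8->F, B9->T; covers B1=F, B3=T, B4=E, B5=F, B6=F, B8=T, B8=F, B9=T
input #6 (m=11, p=6): events B1->T, B2->T, B5->T, B8->T, B8->T, B8->T, B8->T, B8->F, B9->T; covers B1=T, B2=T, B5=T, B8=T, B8=F, B9=T
input #7 (m=10, p=6): events B1->T, B2->T, B5->T, B8->T, B8->T, B8->T, B8->F, B9->T; covers B1=T, B2=T, B5=T, B8=T, B8=F, B9=T
input #8 (m=6, p=3): events B1->T, B2->F, B5->T, B8->T, B8->F, B9->F, B10->T; covers B1=T, B2=F, B5=T, B8=T, B8=F, B9=F, B10=T
input #9 (m=13, p=2): events B1->T, B2->T, B5->T, B8->T, B8->T, B8->T, B8->T, B8->T, B8->F, B9->T; covers B1=T, B2=T, B5=T, B8=T, B8=F, B9=T
union over the pool: B1=T, B1=F, B2=T, B2=F, B3=T, B4=S, B4=E, B5=T, B5=F, B6=F, B8=T, B8=F, B9=T, B9=F, B10=T
uncovered (5 of 20): B3=F, B6=T, B7=T, B7=F, B10=F
Answer: 5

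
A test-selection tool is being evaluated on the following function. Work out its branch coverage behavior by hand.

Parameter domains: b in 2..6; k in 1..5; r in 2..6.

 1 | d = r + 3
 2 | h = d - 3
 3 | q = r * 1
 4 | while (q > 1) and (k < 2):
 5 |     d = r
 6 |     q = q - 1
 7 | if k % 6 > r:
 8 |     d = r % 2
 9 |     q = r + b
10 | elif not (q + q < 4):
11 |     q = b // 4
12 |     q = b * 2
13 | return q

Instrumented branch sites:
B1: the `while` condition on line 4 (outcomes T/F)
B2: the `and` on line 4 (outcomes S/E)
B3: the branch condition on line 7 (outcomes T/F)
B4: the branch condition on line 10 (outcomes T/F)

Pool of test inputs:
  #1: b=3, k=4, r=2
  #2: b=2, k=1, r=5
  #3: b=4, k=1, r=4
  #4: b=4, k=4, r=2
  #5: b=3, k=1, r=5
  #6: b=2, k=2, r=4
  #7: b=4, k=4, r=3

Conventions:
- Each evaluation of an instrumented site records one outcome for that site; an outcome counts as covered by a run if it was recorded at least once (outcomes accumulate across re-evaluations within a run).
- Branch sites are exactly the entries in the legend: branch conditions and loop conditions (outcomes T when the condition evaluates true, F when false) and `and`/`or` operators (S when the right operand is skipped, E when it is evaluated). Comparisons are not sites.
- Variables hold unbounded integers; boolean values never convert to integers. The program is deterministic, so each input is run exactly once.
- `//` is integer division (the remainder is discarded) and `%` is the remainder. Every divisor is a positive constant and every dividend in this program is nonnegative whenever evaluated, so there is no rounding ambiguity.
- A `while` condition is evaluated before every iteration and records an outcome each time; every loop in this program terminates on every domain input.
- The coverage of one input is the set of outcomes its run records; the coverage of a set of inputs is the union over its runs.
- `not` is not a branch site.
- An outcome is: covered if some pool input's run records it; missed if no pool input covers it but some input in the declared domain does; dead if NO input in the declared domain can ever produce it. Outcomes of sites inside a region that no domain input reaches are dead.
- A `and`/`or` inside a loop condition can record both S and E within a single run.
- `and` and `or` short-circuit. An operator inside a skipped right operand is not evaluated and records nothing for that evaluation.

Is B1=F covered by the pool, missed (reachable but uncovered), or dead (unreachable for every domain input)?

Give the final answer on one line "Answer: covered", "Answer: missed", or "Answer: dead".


B1=F is recorded by pool input(s) 1, 2, 3, 4, 5, 6, 7 -> covered
Answer: covered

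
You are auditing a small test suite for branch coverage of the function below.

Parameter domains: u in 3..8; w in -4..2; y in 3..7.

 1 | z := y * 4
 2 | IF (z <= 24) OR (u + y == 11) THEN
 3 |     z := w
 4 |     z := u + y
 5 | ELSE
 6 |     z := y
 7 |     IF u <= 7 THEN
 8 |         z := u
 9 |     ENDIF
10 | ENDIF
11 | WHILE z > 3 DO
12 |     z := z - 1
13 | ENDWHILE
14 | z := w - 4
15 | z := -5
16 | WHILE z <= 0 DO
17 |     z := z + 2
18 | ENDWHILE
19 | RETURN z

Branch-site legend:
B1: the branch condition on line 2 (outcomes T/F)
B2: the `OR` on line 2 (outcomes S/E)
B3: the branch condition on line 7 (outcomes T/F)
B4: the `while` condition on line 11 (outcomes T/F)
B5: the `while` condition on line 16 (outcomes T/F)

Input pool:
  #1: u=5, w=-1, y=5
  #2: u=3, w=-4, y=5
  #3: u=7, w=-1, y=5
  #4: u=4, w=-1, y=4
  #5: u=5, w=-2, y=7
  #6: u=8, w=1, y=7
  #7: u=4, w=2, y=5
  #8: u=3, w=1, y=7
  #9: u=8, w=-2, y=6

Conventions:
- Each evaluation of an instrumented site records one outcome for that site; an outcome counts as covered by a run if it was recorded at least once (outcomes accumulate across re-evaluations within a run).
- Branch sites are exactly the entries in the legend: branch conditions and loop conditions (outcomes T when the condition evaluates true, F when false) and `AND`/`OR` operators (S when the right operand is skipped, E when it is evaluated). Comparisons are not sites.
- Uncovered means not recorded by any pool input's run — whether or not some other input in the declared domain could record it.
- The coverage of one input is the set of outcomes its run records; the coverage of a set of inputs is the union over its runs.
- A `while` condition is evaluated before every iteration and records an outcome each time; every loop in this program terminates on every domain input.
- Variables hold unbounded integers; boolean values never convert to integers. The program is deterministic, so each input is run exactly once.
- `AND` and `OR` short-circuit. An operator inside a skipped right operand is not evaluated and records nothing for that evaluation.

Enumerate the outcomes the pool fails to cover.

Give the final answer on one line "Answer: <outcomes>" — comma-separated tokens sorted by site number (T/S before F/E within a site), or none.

input #1, u=5, w=-1, y=5: events B2->S, B1->T, B4->T, B4->T, B4->T, B4->T, B4->T, B4->T, B4->T, B4->F, B5->T, B5->T, B5->T, B5->F; outcomes B1=T, B2=S, B4=T, B4=F, B5=T, B5=F
input #2, u=3, w=-4, y=5: events B2->S, B1->T, B4->T, B4->T, B4->T, B4->T, B4->T, B4->F, B5->T, B5->T, B5->T, B5->F; outcomes B1=T, B2=S, B4=T, B4=F, B5=T, B5=F
input #3, u=7, w=-1, y=5: events B2->S, B1->T, B4->T, B4->T, B4->T, B4->T, B4->T, B4->T, B4->T, B4->T, B4->T, B4->F, B5->T, B5->T, ...; outcomes B1=T, B2=S, B4=T, B4=F, B5=T, B5=F
input #4, u=4, w=-1, y=4: events B2->S, B1->T, B4->T, B4->T, B4->T, B4->T, B4->T, B4->F, B5->T, B5->T, B5->T, B5->F; outcomes B1=T, B2=S, B4=T, B4=F, B5=T, B5=F
input #5, u=5, w=-2, y=7: events B2->E, B1->F, B3->T, B4->T, B4->T, B4->F, B5->T, B5->T, B5->T, B5->F; outcomes B1=F, B2=E, B3=T, B4=T, B4=F, B5=T, B5=F
input #6, u=8, w=1, y=7: events B2->E, B1->F, B3->F, B4->T, B4->T, B4->T, B4->T, B4->F, B5->T, B5->T, B5->T, B5->F; outcomes B1=F, B2=E, B3=F, B4=T, B4=F, B5=T, B5=F
input #7, u=4, w=2, y=5: events B2->S, B1->T, B4->T, B4->T, B4->T, B4->T, B4->T, B4->T, B4->F, B5->T, B5->T, B5->T, B5->F; outcomes B1=T, B2=S, B4=T, B4=F, B5=T, B5=F
input #8, u=3, w=1, y=7: events B2->E, B1->F, B3->T, B4->F, B5->T, B5->T, B5->T, B5->F; outcomes B1=F, B2=E, B3=T, B4=F, B5=T, B5=F
input #9, u=8, w=-2, y=6: events B2->S, B1->T, B4->T, B4->T, B4->T, B4->T, B4->T, B4->T, B4->T, B4->T, B4->T, B4->T, B4->T, B4->F, ...; outcomes B1=T, B2=S, B4=T, B4=F, B5=T, B5=F
union over the pool: B1=T, B1=F, B2=S, B2=E, B3=T, B3=F, B4=T, B4=F, B5=T, B5=F
uncovered (0 of 10): none

Answer: none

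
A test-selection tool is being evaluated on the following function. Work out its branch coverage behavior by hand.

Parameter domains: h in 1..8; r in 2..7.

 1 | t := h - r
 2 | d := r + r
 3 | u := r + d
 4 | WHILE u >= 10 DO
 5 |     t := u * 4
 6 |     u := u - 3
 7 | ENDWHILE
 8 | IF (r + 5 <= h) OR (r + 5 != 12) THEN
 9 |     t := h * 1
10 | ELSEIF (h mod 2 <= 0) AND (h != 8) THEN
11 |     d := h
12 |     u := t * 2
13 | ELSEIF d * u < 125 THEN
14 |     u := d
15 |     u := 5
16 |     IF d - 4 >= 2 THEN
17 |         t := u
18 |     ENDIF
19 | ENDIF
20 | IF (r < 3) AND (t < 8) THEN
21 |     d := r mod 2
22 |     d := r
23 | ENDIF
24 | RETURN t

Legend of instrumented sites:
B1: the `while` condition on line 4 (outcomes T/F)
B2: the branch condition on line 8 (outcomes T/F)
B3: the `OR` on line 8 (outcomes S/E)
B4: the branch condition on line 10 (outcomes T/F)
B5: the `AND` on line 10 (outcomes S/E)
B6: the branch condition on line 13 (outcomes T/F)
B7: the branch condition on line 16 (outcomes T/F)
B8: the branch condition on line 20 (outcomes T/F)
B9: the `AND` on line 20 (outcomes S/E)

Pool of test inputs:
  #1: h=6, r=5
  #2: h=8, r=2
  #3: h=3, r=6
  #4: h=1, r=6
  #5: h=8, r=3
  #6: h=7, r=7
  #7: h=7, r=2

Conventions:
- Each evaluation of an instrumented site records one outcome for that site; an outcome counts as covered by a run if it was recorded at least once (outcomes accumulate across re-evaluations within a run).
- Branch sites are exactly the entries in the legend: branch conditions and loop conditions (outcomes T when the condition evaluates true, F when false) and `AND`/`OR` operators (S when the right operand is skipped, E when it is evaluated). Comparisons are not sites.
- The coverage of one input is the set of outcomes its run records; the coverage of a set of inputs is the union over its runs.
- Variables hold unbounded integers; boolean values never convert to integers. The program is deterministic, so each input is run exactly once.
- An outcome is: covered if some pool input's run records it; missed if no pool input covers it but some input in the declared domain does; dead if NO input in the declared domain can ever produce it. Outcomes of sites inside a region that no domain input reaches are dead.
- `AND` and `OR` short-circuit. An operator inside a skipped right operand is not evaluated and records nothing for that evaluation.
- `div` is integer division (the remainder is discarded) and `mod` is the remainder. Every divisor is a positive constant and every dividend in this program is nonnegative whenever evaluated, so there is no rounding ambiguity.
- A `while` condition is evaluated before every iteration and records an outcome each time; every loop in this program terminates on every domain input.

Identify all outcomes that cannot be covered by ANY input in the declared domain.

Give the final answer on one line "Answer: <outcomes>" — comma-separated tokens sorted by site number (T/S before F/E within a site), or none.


exhaustive pass over the 48-input domain:
  B6=T: zero occurrences over every domain input -> dead
  B7=T: zero occurrences over every domain input -> dead
  B7=F: zero occurrences over every domain input -> dead
  reachable outcomes have witnesses, e.g. B1=T (e.g. h=1, r=4), B1=F (e.g. h=1, r=2), B2=T (e.g. h=1, r=2), B2=F (e.g. h=1, r=7)
Answer: B6=T, B7=T, B7=F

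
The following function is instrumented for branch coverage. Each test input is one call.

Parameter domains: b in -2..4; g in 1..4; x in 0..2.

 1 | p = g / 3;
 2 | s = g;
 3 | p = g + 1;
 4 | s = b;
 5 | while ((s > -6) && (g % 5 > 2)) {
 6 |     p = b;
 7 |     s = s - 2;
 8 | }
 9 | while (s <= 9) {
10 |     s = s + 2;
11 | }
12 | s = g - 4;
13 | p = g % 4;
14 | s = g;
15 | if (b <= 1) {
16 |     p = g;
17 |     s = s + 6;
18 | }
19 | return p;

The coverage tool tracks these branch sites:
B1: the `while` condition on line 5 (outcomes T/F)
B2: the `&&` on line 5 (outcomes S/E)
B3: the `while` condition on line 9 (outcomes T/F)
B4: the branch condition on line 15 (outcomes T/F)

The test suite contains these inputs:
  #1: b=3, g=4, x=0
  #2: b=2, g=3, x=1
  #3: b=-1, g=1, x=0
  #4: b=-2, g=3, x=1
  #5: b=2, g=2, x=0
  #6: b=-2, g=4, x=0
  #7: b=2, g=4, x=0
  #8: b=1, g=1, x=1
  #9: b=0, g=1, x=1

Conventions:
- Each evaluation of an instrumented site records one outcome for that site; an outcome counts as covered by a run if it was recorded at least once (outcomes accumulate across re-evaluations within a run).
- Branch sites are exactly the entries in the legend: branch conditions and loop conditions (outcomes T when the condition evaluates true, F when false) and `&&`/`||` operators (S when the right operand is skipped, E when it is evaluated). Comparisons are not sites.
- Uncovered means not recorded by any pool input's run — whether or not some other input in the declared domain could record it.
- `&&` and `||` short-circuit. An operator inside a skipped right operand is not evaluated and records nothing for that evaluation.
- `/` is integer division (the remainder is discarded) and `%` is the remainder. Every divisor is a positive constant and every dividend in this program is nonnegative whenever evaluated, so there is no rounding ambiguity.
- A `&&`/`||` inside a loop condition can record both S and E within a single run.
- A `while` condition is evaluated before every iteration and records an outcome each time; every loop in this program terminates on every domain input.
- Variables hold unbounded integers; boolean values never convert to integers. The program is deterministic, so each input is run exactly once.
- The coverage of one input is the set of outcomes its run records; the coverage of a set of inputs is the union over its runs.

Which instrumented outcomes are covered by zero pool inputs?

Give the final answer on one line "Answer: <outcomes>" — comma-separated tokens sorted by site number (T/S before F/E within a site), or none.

test 1 (b=3, g=4, x=0) hits B1=T, B1=F, B2=S, B2=E, B3=T, B3=F, B4=F
test 2 (b=2, g=3, x=1) hits B1=T, B1=F, B2=S, B2=E, B3=T, B3=F, B4=F
test 3 (b=-1, g=1, x=0) hits B1=F, B2=E, B3=T, B3=F, B4=T
test 4 (b=-2, g=3, x=1) hits B1=T, B1=F, B2=S, B2=E, B3=T, B3=F, B4=T
test 5 (b=2, g=2, x=0) hits B1=F, B2=E, B3=T, B3=F, B4=F
test 6 (b=-2, g=4, x=0) hits B1=T, B1=F, B2=S, B2=E, B3=T, B3=F, B4=T
test 7 (b=2, g=4, x=0) hits B1=T, B1=F, B2=S, B2=E, B3=T, B3=F, B4=F
test 8 (b=1, g=1, x=1) hits B1=F, B2=E, B3=T, B3=F, B4=T
test 9 (b=0, g=1, x=1) hits B1=F, B2=E, B3=T, B3=F, B4=T
union over the pool: B1=T, B1=F, B2=S, B2=E, B3=T, B3=F, B4=T, B4=F
uncovered (0 of 8): none

Answer: none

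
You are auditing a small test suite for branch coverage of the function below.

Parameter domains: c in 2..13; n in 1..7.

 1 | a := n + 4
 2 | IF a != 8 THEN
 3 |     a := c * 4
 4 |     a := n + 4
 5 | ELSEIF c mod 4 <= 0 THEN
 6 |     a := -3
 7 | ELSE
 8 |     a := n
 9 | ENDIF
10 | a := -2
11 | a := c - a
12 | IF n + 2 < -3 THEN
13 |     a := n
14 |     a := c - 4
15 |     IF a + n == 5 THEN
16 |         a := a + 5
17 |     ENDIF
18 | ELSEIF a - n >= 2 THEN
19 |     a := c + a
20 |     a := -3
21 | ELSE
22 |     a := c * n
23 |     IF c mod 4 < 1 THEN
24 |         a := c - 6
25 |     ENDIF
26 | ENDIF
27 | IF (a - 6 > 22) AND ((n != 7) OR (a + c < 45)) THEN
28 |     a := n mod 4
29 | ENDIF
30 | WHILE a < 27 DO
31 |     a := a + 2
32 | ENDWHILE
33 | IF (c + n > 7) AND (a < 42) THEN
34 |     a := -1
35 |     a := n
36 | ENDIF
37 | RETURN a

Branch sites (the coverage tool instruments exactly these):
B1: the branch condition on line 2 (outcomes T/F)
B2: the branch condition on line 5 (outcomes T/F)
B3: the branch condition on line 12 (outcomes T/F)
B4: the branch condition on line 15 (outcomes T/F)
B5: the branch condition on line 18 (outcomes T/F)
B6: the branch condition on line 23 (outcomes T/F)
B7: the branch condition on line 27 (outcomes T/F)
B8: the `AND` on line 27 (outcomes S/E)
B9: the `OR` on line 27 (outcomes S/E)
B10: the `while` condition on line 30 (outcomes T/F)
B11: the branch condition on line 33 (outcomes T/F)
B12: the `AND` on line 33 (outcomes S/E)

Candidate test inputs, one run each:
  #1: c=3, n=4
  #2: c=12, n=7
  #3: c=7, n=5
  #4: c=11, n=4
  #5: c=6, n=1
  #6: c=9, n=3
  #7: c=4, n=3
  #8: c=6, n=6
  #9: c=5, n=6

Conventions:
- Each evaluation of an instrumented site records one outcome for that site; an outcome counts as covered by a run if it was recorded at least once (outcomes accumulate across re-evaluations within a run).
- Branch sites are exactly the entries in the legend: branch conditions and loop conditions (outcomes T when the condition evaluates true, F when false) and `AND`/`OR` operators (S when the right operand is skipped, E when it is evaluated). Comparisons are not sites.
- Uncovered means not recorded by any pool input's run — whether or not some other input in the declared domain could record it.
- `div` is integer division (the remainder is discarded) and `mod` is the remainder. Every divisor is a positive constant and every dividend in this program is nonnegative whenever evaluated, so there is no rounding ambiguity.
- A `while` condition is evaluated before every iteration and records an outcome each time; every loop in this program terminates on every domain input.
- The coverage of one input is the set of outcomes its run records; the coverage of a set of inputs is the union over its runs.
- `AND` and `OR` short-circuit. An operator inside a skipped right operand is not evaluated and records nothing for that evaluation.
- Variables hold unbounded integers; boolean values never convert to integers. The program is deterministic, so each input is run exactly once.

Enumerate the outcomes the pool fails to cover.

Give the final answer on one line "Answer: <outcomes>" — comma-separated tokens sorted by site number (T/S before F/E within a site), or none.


input #1 (c=3, n=4): events B1->F, B2->F, B3->F, B5->F, B6->F, B8->S, B7->F, B10->T, B10->T, B10->T, B10->T, B10->T, B10->T, B10->T, ...; covers B1=F, B2=F, B3=F, B5=F, B6=F, B7=F, B8=S, B10=T, B10=F, B11=F, B12=S
input #2 (c=12, n=7): events B1->T, B3->F, B5->T, B8->S, B7->F, B10->T, B10->T, B10->T, B10->T, B10->T, B10->T, B10->T, B10->T, B10->T, ...; covers B1=T, B3=F, B5=T, B7=F, B8=S, B10=T, B10=F, B11=T, B12=E
input #3 (c=7, n=5): events B1->T, B3->F, B5->T, B8->S, B7->F, B10->T, B10->T, B10->T, B10->T, B10->T, B10->T, B10->T, B10->T, B10->T, ...; covers B1=T, B3=F, B5=T, B7=F, B8=S, B10=T, B10=F, B11=T, B12=E
input #4 (c=11, n=4): events B1->F, B2->F, B3->F, B5->T, B8->S, B7->F, B10->T, B10->T, B10->T, B10->T, B10->T, B10->T, B10->T, B10->T, ...; covers B1=F, B2=F, B3=F, B5=T, B7=F, B8=S, B10=T, B10=F, B11=T, B12=E
input #5 (c=6, n=1): events B1->T, B3->F, B5->T, B8->S, B7->F, B10->T, B10->T, B10->T, B10->T, B10->T, B10->T, B10->T, B10->T, B10->T, ...; covers B1=T, B3=F, B5=T, B7=F, B8=S, B10=T, B10=F, B11=F, B12=S
input #6 (c=9, n=3): events B1->T, B3->F, B5->T, B8->S, B7->F, B10->T, B10->T, B10->T, B10->T, B10->T, B10->T, B10->T, B10->T, B10->T, ...; covers B1=T, B3=F, B5=T, B7=F, B8=S, B10=T, B10=F, B11=T, B12=E
input #7 (c=4, n=3): events B1->T, B3->F, B5->T, B8->S, B7->F, B10->T, B10->T, B10->T, B10->T, B10->T, B10->T, B10->T, B10->T, B10->T, ...; covers B1=T, B3=F, B5=T, B7=F, B8=S, B10=T, B10=F, B11=F, B12=S
input #8 (c=6, n=6): events B1->T, B3->F, B5->T, B8->S, B7->F, B10->T, B10->T, B10->T, B10->T, B10->T, B10->T, B10->T, B10->T, B10->T, ...; covers B1=T, B3=F, B5=T, B7=F, B8=S, B10=T, B10=F, B11=T, B12=E
input #9 (c=5, n=6): events B1->T, B3->F, B5->F, B6->F, B8->E, B9->S, B7->T, B10->T, B10->T, B10->T, B10->T, B10->T, B10->T, B10->T, ...; covers B1=T, B3=F, B5=F, B6=F, B7=T, B8=E, B9=S, B10=T, B10=F, B11=T, B12=E
union over the pool: B1=T, B1=F, B2=F, B3=F, B5=T, B5=F, B6=F, B7=T, B7=F, B8=S, B8=E, B9=S, B10=T, B10=F, B11=T, B11=F, B12=S, B12=E
uncovered (6 of 24): B2=T, B3=T, B4=T, B4=F, B6=T, B9=E
Answer: B2=T, B3=T, B4=T, B4=F, B6=T, B9=E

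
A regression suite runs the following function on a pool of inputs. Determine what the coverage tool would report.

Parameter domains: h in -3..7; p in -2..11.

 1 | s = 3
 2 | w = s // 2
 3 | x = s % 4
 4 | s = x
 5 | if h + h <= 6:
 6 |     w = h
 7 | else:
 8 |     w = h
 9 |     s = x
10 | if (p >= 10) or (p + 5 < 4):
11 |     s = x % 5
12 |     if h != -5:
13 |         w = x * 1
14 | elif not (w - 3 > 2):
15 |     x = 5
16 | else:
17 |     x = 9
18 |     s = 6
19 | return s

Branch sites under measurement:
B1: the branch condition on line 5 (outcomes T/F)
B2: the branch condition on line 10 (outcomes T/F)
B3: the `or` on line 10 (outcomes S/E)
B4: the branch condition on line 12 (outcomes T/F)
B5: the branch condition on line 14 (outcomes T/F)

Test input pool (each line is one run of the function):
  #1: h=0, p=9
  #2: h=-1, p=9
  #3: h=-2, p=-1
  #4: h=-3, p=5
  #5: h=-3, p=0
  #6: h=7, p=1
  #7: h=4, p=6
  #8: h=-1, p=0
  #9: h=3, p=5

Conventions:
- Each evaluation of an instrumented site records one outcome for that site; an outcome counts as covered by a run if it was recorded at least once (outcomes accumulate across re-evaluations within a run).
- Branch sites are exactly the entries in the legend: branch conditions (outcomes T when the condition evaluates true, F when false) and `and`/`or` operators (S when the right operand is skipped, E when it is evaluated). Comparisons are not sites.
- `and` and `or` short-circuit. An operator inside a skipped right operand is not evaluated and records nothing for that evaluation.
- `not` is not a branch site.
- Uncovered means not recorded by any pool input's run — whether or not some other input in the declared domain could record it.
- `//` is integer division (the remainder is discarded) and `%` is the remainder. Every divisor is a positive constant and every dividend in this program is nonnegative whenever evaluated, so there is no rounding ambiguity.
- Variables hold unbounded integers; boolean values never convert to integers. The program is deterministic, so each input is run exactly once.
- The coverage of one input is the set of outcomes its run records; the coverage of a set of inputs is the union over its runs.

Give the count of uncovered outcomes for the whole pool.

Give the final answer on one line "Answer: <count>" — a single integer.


test 1 (h=0, p=9) fires B1->T, B3->E, B2->F, B5->T; hits B1=T, B2=F, B3=E, B5=T
test 2 (h=-1, p=9) fires B1->T, B3->E, B2->F, B5->T; hits B1=T, B2=F, B3=E, B5=T
test 3 (h=-2, p=-1) fires B1->T, B3->E, B2->F, B5->T; hits B1=T, B2=F, B3=E, B5=T
test 4 (h=-3, p=5) fires B1->T, B3->E, B2->F, B5->T; hits B1=T, B2=F, B3=E, B5=T
test 5 (h=-3, p=0) fires B1->T, B3->E, B2->F, B5->T; hits B1=T, B2=F, B3=E, B5=T
test 6 (h=7, p=1) fires B1->F, B3->E, B2->F, B5->F; hits B1=F, B2=F, B3=E, B5=F
test 7 (h=4, p=6) fires B1->F, B3->E, B2->F, B5->T; hits B1=F, B2=F, B3=E, B5=T
test 8 (h=-1, p=0) fires B1->T, B3->E, B2->F, B5->T; hits B1=T, B2=F, B3=E, B5=T
test 9 (h=3, p=5) fires B1->T, B3->E, B2->F, B5->T; hits B1=T, B2=F, B3=E, B5=T
union over the pool: B1=T, B1=F, B2=F, B3=E, B5=T, B5=F
uncovered (4 of 10): B2=T, B3=S, B4=T, B4=F
Answer: 4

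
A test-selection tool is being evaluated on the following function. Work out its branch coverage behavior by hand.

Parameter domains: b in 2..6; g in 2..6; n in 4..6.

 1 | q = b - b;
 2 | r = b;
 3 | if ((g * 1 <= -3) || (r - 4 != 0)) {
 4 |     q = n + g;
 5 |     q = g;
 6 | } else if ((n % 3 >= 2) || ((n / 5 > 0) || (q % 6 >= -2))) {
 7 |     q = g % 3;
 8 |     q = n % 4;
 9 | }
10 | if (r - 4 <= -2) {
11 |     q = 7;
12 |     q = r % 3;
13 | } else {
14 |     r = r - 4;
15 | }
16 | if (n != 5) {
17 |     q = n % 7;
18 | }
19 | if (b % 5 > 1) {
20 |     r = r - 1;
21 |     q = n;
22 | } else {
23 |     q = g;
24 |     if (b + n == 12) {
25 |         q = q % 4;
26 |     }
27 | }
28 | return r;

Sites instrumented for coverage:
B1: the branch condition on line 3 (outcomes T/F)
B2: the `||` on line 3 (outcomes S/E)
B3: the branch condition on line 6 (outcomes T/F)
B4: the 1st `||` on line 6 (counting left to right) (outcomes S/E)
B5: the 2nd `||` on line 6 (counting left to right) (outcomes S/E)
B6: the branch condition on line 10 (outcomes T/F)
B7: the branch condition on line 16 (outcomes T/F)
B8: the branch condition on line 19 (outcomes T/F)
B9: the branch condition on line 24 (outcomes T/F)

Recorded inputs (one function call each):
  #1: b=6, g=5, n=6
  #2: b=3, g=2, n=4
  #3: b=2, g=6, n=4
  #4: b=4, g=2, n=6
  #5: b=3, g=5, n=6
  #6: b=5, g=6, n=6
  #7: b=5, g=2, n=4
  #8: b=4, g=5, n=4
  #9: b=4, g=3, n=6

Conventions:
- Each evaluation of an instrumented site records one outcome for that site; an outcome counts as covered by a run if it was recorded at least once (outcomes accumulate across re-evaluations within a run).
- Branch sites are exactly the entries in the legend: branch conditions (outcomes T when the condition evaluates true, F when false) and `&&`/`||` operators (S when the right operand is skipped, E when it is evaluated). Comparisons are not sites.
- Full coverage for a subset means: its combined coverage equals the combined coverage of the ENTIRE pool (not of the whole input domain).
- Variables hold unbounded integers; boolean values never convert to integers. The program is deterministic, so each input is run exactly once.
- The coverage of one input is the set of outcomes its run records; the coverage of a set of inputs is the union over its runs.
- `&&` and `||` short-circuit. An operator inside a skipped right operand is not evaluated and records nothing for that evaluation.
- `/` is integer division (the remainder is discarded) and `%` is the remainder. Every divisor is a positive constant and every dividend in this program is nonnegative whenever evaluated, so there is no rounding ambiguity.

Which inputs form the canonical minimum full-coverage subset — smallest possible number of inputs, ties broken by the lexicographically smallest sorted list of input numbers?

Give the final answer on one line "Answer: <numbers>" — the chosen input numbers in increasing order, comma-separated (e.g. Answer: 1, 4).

run #1 (b=6, g=5, n=6) runs B2->E, B1->T, B6->F, B7->T, B8->F, B9->T; records B1=T, B2=E, B6=F, B7=T, B8=F, B9=T
run #2 (b=3, g=2, n=4) runs B2->E, B1->T, B6->F, B7->T, B8->T; records B1=T, B2=E, B6=F, B7=T, B8=T
run #3 (b=2, g=6, n=4) runs B2->E, B1->T, B6->T, B7->T, B8->T; records B1=T, B2=E, B6=T, B7=T, B8=T
run #4 (b=4, g=2, n=6) runs B2->E, B1->F, B4->E, B5->S, B3->T, B6->F, B7->T, B8->T; records B1=F, B2=E, B3=T, B4=E, B5=S, B6=F, B7=T, B8=T
run #5 (b=3, g=5, n=6) runs B2->E, B1->T, B6->F, B7->T, B8->T; records B1=T, B2=E, B6=F, B7=T, B8=T
run #6 (b=5, g=6, n=6) runs B2->E, B1->T, B6->F, B7->T, B8->F, B9->F; records B1=T, B2=E, B6=F, B7=T, B8=F, B9=F
run #7 (b=5, g=2, n=4) runs B2->E, B1->T, B6->F, B7->T, B8->F, B9->F; records B1=T, B2=E, B6=F, B7=T, B8=F, B9=F
run #8 (b=4, g=5, n=4) runs B2->E, B1->F, B4->E, B5->E, B3->T, B6->F, B7->T, B8->T; records B1=F, B2=E, B3=T, B4=E, B5=E, B6=F, B7=T, B8=T
run #9 (b=4, g=3, n=6) runs B2->E, B1->F, B4->E, B5->S, B3->T, B6->F, B7->T, B8->T; records B1=F, B2=E, B3=T, B4=E, B5=S, B6=F, B7=T, B8=T
the full pool covers 14 outcomes: B1=T, B1=F, B2=E, B3=T, B4=E, B5=S, B5=E, B6=T, B6=F, B7=T, B8=T, B8=F, B9=T, B9=F
no size-1 subset reaches all 14 outcomes (best union: 8/14)
no size-2 subset reaches all 14 outcomes (best union: 11/14)
no size-3 subset reaches all 14 outcomes (best union: 12/14)
no size-4 subset reaches all 14 outcomes (best union: 13/14)
the canonical winner is {1, 3, 4, 6, 8}: size 5, full 14-outcome coverage, earliest index list among size-5 covers

Answer: 1, 3, 4, 6, 8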